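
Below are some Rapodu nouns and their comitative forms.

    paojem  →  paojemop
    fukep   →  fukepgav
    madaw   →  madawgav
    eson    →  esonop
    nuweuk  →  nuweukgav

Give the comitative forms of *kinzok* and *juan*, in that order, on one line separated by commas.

Looking at the final consonant of each stem: -op when the stem ends in a nasal (*paojem*, *eson*); -gav when the stem ends in a non-nasal consonant (*fukep*, *madaw*, *nuweuk*).
The final consonant of *kinzok* is /k/, which is non-nasal, so the suffix is -gav, giving *kinzokgav*.
*juan* — final consonant /n/ (a nasal) → -op → *juanop*.

kinzokgav, juanop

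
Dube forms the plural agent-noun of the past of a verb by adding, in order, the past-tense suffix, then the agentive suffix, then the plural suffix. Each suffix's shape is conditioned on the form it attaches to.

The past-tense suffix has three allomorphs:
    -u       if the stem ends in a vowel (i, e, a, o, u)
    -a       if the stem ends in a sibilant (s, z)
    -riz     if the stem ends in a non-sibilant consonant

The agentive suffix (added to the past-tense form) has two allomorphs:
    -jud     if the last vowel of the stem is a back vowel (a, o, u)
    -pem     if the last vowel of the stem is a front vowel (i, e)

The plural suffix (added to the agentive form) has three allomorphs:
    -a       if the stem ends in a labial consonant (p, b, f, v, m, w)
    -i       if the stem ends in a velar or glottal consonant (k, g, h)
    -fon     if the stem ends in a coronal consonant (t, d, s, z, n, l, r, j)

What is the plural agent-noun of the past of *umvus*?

*umvus* — final sound /s/ (a sibilant) → -a → *umvusa*.
The past-tense form *umvusa* — last vowel /a/ (a back vowel) → -jud → *umvusajud*.
The agentive form *umvusajud*: final consonant = /d/, coronal → -fon → *umvusajudfon*.

umvusajudfon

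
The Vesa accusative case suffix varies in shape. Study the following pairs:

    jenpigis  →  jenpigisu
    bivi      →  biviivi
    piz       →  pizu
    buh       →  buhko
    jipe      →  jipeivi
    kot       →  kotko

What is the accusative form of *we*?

The alternation tracks the final sound of the stem — -u when the stem ends in a sibilant (*jenpigis*, *piz*); -ko when the stem ends in a non-sibilant consonant (*buh*, *kot*); -ivi when the stem ends in a vowel (*bivi*, *jipe*).
*we* — final sound /e/ (a vowel) → -ivi → *weivi*.

weivi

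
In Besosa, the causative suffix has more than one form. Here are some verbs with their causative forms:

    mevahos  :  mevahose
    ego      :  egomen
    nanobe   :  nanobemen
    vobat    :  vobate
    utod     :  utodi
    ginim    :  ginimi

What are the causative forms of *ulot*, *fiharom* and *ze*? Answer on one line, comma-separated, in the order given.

ulote, fiharomi, zemen

The suffix is conditioned by the final sound: -e when the stem ends in a voiceless consonant (*mevahos*, *vobat*); -i when the stem ends in a voiced consonant (*utod*, *ginim*); -men when the stem ends in a vowel (*ego*, *nanobe*).
Since the final sound of *ulot* is /t/ (a voiceless consonant), it takes -e, giving *ulote*.
*fiharom* — final sound /m/ (a voiced consonant) → -i → *fiharomi*.
The final sound of *ze* is /e/, which is a vowel, so the suffix is -men, giving *zemen*.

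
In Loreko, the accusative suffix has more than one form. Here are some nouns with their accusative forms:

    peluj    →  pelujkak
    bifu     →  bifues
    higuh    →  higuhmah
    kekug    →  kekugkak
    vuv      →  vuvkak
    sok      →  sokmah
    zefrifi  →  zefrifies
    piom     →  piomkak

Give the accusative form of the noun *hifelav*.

The pattern is voicing of the final sound: -mah when the stem ends in a voiceless consonant (*higuh*, *sok*); -kak when the stem ends in a voiced consonant (*peluj*, *kekug*, *vuv*, *piom*); -es when the stem ends in a vowel (*bifu*, *zefrifi*).
*hifelav*: final sound = /v/, a voiced consonant → -kak → *hifelavkak*.

hifelavkak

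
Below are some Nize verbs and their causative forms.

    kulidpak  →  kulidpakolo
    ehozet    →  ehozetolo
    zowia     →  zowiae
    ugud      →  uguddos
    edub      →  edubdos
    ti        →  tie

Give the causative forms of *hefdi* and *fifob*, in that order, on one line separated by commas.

hefdie, fifobdos

Looking at the final sound of each stem: -olo when the stem ends in a voiceless consonant (*kulidpak*, *ehozet*); -dos when the stem ends in a voiced consonant (*ugud*, *edub*); -e when the stem ends in a vowel (*zowia*, *ti*).
*hefdi*: final sound = /i/, a vowel → -e → *hefdie*.
The final sound of *fifob* is /b/, which is a voiced consonant, so the suffix is -dos, giving *fifobdos*.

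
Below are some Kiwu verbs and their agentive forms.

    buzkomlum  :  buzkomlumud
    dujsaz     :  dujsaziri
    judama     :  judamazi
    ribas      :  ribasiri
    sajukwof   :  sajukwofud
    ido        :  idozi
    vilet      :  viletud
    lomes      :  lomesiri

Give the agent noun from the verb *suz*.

The alternation tracks the final sound of the stem — -iri when the stem ends in a sibilant (*dujsaz*, *ribas*, *lomes*); -ud when the stem ends in a non-sibilant consonant (*buzkomlum*, *sajukwof*, *vilet*); -zi when the stem ends in a vowel (*judama*, *ido*).
The final sound of *suz* is /z/, which is a sibilant, so the suffix is -iri, giving *suziri*.

suziri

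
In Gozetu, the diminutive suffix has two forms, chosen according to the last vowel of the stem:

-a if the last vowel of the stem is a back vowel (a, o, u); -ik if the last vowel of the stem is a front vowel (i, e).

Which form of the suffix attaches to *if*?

-ik

Since the last vowel of *if* is /i/ (a front vowel), it takes -ik.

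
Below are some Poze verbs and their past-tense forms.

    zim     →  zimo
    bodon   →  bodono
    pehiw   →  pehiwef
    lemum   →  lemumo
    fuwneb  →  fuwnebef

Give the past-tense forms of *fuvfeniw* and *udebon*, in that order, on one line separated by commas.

Looking at the final consonant of each stem: -o when the stem ends in a nasal (*zim*, *bodon*, *lemum*); -ef when the stem ends in a non-nasal consonant (*pehiw*, *fuwneb*).
The final consonant of *fuvfeniw* is /w/, which is non-nasal, so the suffix is -ef, giving *fuvfeniwef*.
Since the final consonant of *udebon* is /n/ (a nasal), it takes -o, giving *udebono*.

fuvfeniwef, udebono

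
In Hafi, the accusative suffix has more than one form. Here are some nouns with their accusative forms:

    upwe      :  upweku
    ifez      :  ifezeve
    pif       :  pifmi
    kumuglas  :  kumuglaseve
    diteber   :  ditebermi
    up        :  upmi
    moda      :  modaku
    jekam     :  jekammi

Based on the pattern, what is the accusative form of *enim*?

enimmi

The pattern is sibilance of the final sound: -eve when the stem ends in a sibilant (*ifez*, *kumuglas*); -mi when the stem ends in a non-sibilant consonant (*pif*, *diteber*, *up*, *jekam*); -ku when the stem ends in a vowel (*upwe*, *moda*).
*enim*: final sound = /m/, a non-sibilant consonant → -mi → *enimmi*.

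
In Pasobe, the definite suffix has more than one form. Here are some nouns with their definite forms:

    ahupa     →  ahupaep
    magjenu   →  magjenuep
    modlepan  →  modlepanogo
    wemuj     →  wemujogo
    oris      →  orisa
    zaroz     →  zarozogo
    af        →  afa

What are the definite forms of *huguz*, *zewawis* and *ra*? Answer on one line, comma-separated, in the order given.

huguzogo, zewawisa, raep

The alternation tracks the final sound of the stem — -a when the stem ends in a voiceless consonant (*oris*, *af*); -ogo when the stem ends in a voiced consonant (*modlepan*, *wemuj*, *zaroz*); -ep when the stem ends in a vowel (*ahupa*, *magjenu*).
Since the final sound of *huguz* is /z/ (a voiced consonant), it takes -ogo, giving *huguzogo*.
*zewawis* — final sound /s/ (a voiceless consonant) → -a → *zewawisa*.
*ra* — final sound /a/ (a vowel) → -ep → *raep*.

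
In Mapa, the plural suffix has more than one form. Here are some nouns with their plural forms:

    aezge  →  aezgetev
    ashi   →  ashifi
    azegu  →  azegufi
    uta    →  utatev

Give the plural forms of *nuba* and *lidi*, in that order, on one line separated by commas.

Looking at the last vowel of each stem: -fi when the last vowel of the stem is a high vowel (*ashi*, *azegu*); -tev when the last vowel of the stem is a non-high vowel (*aezge*, *uta*).
*nuba* — last vowel /a/ (a non-high vowel) → -tev → *nubatev*.
The last vowel of *lidi* is /i/, which is a high vowel, so the suffix is -fi, giving *lidifi*.

nubatev, lidifi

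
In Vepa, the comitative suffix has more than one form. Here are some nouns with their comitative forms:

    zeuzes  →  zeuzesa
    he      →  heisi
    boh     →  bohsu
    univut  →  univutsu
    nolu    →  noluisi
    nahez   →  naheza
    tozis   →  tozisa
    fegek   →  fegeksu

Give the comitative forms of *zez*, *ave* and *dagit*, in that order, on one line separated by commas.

zeza, aveisi, dagitsu

Looking at the final sound of each stem: -a when the stem ends in a sibilant (*zeuzes*, *nahez*, *tozis*); -su when the stem ends in a non-sibilant consonant (*boh*, *univut*, *fegek*); -isi when the stem ends in a vowel (*he*, *nolu*).
Since the final sound of *zez* is /z/ (a sibilant), it takes -a, giving *zeza*.
*ave* — final sound /e/ (a vowel) → -isi → *aveisi*.
Since the final sound of *dagit* is /t/ (a non-sibilant consonant), it takes -su, giving *dagitsu*.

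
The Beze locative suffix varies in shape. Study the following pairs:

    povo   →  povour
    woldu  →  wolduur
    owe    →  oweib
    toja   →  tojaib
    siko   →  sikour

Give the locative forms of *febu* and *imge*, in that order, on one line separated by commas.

febuur, imgeib

The alternation tracks the last vowel of the stem — -ur when the last vowel of the stem is a rounded vowel (*povo*, *woldu*, *siko*); -ib when the last vowel of the stem is an unrounded vowel (*owe*, *toja*).
Since the last vowel of *febu* is /u/ (a rounded vowel), it takes -ur, giving *febuur*.
*imge* — last vowel /e/ (an unrounded vowel) → -ib → *imgeib*.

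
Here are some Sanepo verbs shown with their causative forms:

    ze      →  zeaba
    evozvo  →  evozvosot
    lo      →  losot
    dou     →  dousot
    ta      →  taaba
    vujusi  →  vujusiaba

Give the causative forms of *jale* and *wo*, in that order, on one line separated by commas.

Looking at the last vowel of each stem: -sot when the last vowel of the stem is a rounded vowel (*evozvo*, *lo*, *dou*); -aba when the last vowel of the stem is an unrounded vowel (*ze*, *ta*, *vujusi*).
The last vowel of *jale* is /e/, which is an unrounded vowel, so the suffix is -aba, giving *jaleaba*.
The last vowel of *wo* is /o/, which is a rounded vowel, so the suffix is -sot, giving *wosot*.

jaleaba, wosot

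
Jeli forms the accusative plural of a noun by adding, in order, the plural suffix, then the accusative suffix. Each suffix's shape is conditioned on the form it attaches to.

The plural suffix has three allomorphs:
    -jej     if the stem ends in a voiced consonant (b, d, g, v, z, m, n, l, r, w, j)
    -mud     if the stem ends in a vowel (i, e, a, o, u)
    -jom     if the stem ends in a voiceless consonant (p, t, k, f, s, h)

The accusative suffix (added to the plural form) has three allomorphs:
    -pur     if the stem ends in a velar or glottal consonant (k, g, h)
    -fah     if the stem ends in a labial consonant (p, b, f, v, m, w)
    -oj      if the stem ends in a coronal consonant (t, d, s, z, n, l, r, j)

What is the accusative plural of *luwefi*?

*luwefi*: final sound = /i/, a vowel → -mud → *luwefimud*.
The plural form *luwefimud*: final consonant = /d/, coronal → -oj → *luwefimudoj*.

luwefimudoj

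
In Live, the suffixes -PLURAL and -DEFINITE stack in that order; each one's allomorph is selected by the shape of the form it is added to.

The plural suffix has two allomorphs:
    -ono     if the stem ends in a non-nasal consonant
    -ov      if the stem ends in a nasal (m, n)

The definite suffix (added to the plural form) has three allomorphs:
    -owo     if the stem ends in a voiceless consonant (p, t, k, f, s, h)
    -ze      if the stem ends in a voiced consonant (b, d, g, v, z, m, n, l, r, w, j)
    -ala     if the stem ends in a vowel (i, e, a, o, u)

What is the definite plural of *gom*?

gomovze

The final consonant of *gom* is /m/, which is a nasal, so the plural suffix is -ov, giving *gomov*.
The plural form *gomov* — final sound /v/ (a voiced consonant) → -ze → *gomovze*.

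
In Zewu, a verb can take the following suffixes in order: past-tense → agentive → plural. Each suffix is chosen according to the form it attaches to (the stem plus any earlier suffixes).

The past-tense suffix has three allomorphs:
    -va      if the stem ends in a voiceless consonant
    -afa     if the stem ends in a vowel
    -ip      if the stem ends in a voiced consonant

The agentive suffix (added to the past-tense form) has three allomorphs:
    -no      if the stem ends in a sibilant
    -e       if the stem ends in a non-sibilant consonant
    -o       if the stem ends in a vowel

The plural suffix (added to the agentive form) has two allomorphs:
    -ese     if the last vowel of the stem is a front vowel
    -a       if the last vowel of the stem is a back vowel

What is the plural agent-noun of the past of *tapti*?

*tapti*: final sound = /i/, a vowel → -afa → *taptiafa*.
The past-tense form *taptiafa*: final sound = /a/, a vowel → -o → *taptiafao*.
The agentive form *taptiafao* — last vowel /o/ (a back vowel) → -a → *taptiafaoa*.

taptiafaoa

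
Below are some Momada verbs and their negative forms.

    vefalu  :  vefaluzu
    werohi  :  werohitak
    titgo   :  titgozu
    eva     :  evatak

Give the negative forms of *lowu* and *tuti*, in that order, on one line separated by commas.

The pattern is rounding harmony: -zu when the last vowel of the stem is a rounded vowel (*vefalu*, *titgo*); -tak when the last vowel of the stem is an unrounded vowel (*werohi*, *eva*).
*lowu*: last vowel = /u/, a rounded vowel → -zu → *lowuzu*.
*tuti*: last vowel = /i/, an unrounded vowel → -tak → *tutitak*.

lowuzu, tutitak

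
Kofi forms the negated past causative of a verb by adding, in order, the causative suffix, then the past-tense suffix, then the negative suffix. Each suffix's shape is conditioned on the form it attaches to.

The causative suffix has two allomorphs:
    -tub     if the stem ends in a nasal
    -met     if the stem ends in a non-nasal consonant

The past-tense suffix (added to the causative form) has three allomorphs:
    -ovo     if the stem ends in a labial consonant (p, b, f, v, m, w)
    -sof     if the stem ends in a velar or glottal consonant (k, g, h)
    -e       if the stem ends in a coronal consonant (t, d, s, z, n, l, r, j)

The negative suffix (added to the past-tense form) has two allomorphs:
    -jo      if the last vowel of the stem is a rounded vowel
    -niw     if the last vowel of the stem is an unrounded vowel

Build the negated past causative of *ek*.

ekmeteniw

*ek* — final consonant /k/ (non-nasal) → -met → *ekmet*.
Since the final consonant of the causative form *ekmet* is /t/ (coronal), it takes -e, giving *ekmete*.
The last vowel of the past-tense form *ekmete* is /e/, which is an unrounded vowel, so the negative suffix is -niw, giving *ekmeteniw*.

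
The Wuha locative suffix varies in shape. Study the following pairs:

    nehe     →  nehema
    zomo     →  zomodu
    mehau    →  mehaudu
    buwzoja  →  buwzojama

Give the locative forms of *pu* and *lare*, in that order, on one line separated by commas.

pudu, larema

Looking at the last vowel of each stem: -du when the last vowel of the stem is a rounded vowel (*zomo*, *mehau*); -ma when the last vowel of the stem is an unrounded vowel (*nehe*, *buwzoja*).
*pu*: last vowel = /u/, a rounded vowel → -du → *pudu*.
The last vowel of *lare* is /e/, which is an unrounded vowel, so the suffix is -ma, giving *larema*.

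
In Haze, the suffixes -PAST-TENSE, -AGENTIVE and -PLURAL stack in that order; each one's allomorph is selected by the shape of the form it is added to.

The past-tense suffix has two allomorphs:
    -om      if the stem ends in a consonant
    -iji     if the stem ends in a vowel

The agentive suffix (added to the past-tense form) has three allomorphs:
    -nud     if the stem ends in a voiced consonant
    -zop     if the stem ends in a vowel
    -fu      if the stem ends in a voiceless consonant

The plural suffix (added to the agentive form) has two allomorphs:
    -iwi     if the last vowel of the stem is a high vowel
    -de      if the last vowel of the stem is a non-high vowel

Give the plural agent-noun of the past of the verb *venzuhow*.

*venzuhow* — final sound /w/ (a consonant) → -om → *venzuhowom*.
The past-tense form *venzuhowom*: final sound = /m/, a voiced consonant → -nud → *venzuhowomnud*.
Since the last vowel of the agentive form *venzuhowomnud* is /u/ (a high vowel), it takes -iwi, giving *venzuhowomnudiwi*.

venzuhowomnudiwi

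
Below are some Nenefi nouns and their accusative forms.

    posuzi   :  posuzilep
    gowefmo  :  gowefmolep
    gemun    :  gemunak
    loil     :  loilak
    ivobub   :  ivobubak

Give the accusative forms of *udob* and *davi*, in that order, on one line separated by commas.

udobak, davilep

The suffix is conditioned by the final sound: -ak when the stem ends in a consonant (*gemun*, *loil*, *ivobub*); -lep when the stem ends in a vowel (*posuzi*, *gowefmo*).
*udob* — final sound /b/ (a consonant) → -ak → *udobak*.
The final sound of *davi* is /i/, which is a vowel, so the suffix is -lep, giving *davilep*.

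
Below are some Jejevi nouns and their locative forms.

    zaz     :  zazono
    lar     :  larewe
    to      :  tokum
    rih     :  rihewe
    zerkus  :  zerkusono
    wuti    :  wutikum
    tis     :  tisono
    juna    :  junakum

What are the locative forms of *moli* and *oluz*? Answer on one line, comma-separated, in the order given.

The suffix is conditioned by the final sound: -ono when the stem ends in a sibilant (*zaz*, *zerkus*, *tis*); -ewe when the stem ends in a non-sibilant consonant (*lar*, *rih*); -kum when the stem ends in a vowel (*to*, *wuti*, *juna*).
*moli*: final sound = /i/, a vowel → -kum → *molikum*.
*oluz* — final sound /z/ (a sibilant) → -ono → *oluzono*.

molikum, oluzono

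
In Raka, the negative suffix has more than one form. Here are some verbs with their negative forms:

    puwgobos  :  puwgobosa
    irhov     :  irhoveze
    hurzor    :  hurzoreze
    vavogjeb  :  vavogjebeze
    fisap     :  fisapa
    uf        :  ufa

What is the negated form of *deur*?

deureze

The suffix is conditioned by the final consonant: -a when the stem ends in a voiceless consonant (*puwgobos*, *fisap*, *uf*); -eze when the stem ends in a voiced consonant (*irhov*, *hurzor*, *vavogjeb*).
The final consonant of *deur* is /r/, which is voiced, so the suffix is -eze, giving *deureze*.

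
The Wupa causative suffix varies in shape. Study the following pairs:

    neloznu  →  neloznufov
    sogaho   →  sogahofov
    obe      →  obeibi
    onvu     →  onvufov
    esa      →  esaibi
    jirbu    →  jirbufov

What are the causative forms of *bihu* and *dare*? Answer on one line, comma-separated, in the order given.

bihufov, dareibi

The pattern is rounding harmony: -fov when the last vowel of the stem is a rounded vowel (*neloznu*, *sogaho*, *onvu*, *jirbu*); -ibi when the last vowel of the stem is an unrounded vowel (*obe*, *esa*).
The last vowel of *bihu* is /u/, which is a rounded vowel, so the suffix is -fov, giving *bihufov*.
*dare* — last vowel /e/ (an unrounded vowel) → -ibi → *dareibi*.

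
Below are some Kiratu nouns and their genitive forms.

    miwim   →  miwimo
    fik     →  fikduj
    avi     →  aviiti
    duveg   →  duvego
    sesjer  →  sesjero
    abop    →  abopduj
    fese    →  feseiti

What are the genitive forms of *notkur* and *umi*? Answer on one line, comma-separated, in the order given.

notkuro, umiiti

The pattern is voicing of the final sound: -duj when the stem ends in a voiceless consonant (*fik*, *abop*); -o when the stem ends in a voiced consonant (*miwim*, *duveg*, *sesjer*); -iti when the stem ends in a vowel (*avi*, *fese*).
The final sound of *notkur* is /r/, which is a voiced consonant, so the suffix is -o, giving *notkuro*.
Since the final sound of *umi* is /i/ (a vowel), it takes -iti, giving *umiiti*.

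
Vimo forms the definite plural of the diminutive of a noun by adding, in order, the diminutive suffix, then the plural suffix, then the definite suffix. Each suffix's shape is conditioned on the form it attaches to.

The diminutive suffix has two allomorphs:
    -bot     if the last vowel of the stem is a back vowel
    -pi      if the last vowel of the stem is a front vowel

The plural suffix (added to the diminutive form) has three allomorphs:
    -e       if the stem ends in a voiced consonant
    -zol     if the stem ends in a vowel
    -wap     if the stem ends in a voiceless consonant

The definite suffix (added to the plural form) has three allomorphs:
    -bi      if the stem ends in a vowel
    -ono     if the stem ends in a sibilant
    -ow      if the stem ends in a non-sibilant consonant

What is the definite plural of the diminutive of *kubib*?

kubibpizolow

The last vowel of *kubib* is /i/, which is a front vowel, so the diminutive suffix is -pi, giving *kubibpi*.
The diminutive form *kubibpi* — final sound /i/ (a vowel) → -zol → *kubibpizol*.
The plural form *kubibpizol* — final sound /l/ (a non-sibilant consonant) → -ow → *kubibpizolow*.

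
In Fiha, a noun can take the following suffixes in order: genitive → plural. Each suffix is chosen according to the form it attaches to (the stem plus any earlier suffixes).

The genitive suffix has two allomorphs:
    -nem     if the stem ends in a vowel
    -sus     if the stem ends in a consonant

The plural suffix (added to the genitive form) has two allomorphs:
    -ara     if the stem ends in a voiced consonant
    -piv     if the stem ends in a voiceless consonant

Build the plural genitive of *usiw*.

Since the final sound of *usiw* is /w/ (a consonant), it takes -sus, giving *usiwsus*.
Since the final consonant of the genitive form *usiwsus* is /s/ (voiceless), it takes -piv, giving *usiwsuspiv*.

usiwsuspiv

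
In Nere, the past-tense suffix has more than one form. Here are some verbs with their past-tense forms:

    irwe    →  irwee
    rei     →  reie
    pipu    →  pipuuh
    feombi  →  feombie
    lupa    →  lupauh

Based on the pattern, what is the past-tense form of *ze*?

The alternation tracks the last vowel of the stem — -e when the last vowel of the stem is a front vowel (*irwe*, *rei*, *feombi*); -uh when the last vowel of the stem is a back vowel (*pipu*, *lupa*).
*ze*: last vowel = /e/, a front vowel → -e → *zee*.

zee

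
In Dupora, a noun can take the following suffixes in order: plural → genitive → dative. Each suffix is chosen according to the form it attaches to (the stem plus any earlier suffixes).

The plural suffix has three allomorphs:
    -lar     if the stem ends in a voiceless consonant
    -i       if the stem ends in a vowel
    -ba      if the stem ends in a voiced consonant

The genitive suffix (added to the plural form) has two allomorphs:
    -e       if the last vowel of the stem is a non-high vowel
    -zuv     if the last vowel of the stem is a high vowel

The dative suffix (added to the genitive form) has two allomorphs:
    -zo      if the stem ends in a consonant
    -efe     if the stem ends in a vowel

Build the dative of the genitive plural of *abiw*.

abiwbaeefe

The final sound of *abiw* is /w/, which is a voiced consonant, so the plural suffix is -ba, giving *abiwba*.
The plural form *abiwba*: last vowel = /a/, a non-high vowel → -e → *abiwbae*.
Since the final sound of the genitive form *abiwbae* is /e/ (a vowel), it takes -efe, giving *abiwbaeefe*.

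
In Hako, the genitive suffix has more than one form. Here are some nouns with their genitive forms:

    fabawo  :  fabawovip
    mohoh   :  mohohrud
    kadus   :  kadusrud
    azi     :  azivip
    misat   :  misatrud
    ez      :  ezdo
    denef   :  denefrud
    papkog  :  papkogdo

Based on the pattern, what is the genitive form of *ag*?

agdo

The alternation tracks the final sound of the stem — -rud when the stem ends in a voiceless consonant (*mohoh*, *kadus*, *misat*, *denef*); -do when the stem ends in a voiced consonant (*ez*, *papkog*); -vip when the stem ends in a vowel (*fabawo*, *azi*).
*ag* — final sound /g/ (a voiced consonant) → -do → *agdo*.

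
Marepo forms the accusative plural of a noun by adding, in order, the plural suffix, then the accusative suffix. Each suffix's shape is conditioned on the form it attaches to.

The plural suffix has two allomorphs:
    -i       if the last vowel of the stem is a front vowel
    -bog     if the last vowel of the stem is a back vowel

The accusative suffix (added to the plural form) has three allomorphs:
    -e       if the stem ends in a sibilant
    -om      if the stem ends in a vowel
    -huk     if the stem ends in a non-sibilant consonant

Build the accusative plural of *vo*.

voboghuk

Since the last vowel of *vo* is /o/ (a back vowel), it takes -bog, giving *vobog*.
The final sound of the plural form *vobog* is /g/, which is a non-sibilant consonant, so the accusative suffix is -huk, giving *voboghuk*.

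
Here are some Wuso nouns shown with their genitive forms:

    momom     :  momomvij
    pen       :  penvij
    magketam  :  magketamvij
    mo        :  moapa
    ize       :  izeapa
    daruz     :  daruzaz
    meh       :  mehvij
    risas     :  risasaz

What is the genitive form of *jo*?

joapa

The alternation tracks the final sound of the stem — -az when the stem ends in a sibilant (*daruz*, *risas*); -vij when the stem ends in a non-sibilant consonant (*momom*, *pen*, *magketam*, *meh*); -apa when the stem ends in a vowel (*mo*, *ize*).
*jo*: final sound = /o/, a vowel → -apa → *joapa*.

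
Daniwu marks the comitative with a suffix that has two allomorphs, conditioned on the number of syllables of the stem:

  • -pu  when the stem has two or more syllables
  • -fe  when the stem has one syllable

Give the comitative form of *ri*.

rife

*ri* has one syllable, so the suffix is -fe, giving *rife*.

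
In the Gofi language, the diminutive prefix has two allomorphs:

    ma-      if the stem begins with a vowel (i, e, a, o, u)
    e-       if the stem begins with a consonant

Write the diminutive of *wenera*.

ewenera

*wenera*: first sound = /w/, a consonant → e- → *ewenera*.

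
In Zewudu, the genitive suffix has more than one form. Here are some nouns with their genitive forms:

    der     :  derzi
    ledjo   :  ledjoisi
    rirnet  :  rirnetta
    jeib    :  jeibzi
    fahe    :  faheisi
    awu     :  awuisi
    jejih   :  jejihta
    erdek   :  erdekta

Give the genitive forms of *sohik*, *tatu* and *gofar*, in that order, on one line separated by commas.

sohikta, tatuisi, gofarzi

The suffix is conditioned by the final sound: -ta when the stem ends in a voiceless consonant (*rirnet*, *jejih*, *erdek*); -zi when the stem ends in a voiced consonant (*der*, *jeib*); -isi when the stem ends in a vowel (*ledjo*, *fahe*, *awu*).
The final sound of *sohik* is /k/, which is a voiceless consonant, so the suffix is -ta, giving *sohikta*.
Since the final sound of *tatu* is /u/ (a vowel), it takes -isi, giving *tatuisi*.
*gofar* — final sound /r/ (a voiced consonant) → -zi → *gofarzi*.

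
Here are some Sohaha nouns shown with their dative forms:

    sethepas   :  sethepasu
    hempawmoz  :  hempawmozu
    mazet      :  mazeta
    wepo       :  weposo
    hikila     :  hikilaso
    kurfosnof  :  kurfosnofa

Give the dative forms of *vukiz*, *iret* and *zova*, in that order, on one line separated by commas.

vukizu, ireta, zovaso

The suffix is conditioned by the final sound: -u when the stem ends in a sibilant (*sethepas*, *hempawmoz*); -a when the stem ends in a non-sibilant consonant (*mazet*, *kurfosnof*); -so when the stem ends in a vowel (*wepo*, *hikila*).
*vukiz*: final sound = /z/, a sibilant → -u → *vukizu*.
*iret*: final sound = /t/, a non-sibilant consonant → -a → *ireta*.
Since the final sound of *zova* is /a/ (a vowel), it takes -so, giving *zovaso*.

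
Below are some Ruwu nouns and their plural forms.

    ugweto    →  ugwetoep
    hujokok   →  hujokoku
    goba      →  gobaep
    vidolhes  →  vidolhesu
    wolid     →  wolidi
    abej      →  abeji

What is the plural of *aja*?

ajaep

The suffix is conditioned by the final sound: -u when the stem ends in a voiceless consonant (*hujokok*, *vidolhes*); -i when the stem ends in a voiced consonant (*wolid*, *abej*); -ep when the stem ends in a vowel (*ugweto*, *goba*).
*aja*: final sound = /a/, a vowel → -ep → *ajaep*.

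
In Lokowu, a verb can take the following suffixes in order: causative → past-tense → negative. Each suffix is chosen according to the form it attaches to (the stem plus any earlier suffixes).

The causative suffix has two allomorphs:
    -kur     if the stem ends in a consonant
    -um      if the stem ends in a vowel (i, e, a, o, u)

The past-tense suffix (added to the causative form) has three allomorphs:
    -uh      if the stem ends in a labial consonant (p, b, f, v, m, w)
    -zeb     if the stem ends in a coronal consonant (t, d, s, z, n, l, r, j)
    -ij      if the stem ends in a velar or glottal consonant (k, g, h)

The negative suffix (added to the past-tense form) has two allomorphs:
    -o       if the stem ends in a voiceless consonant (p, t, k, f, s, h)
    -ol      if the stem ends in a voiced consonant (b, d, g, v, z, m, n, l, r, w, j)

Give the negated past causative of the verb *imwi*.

imwiumuho

*imwi* — final sound /i/ (a vowel) → -um → *imwium*.
The final consonant of the causative form *imwium* is /m/, which is labial, so the past-tense suffix is -uh, giving *imwiumuh*.
Since the final consonant of the past-tense form *imwiumuh* is /h/ (voiceless), it takes -o, giving *imwiumuho*.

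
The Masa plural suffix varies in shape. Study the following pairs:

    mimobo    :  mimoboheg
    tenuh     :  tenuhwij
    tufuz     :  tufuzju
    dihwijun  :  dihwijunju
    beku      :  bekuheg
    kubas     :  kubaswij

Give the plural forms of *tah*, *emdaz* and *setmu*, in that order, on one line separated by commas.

The alternation tracks the final sound of the stem — -wij when the stem ends in a voiceless consonant (*tenuh*, *kubas*); -ju when the stem ends in a voiced consonant (*tufuz*, *dihwijun*); -heg when the stem ends in a vowel (*mimobo*, *beku*).
*tah* — final sound /h/ (a voiceless consonant) → -wij → *tahwij*.
Since the final sound of *emdaz* is /z/ (a voiced consonant), it takes -ju, giving *emdazju*.
The final sound of *setmu* is /u/, which is a vowel, so the suffix is -heg, giving *setmuheg*.

tahwij, emdazju, setmuheg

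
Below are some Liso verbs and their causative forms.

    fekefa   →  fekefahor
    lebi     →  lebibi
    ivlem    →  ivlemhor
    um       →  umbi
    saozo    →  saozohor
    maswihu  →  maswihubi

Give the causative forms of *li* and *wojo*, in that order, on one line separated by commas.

libi, wojohor

Looking at the last vowel of each stem: -bi when the last vowel of the stem is a high vowel (*lebi*, *um*, *maswihu*); -hor when the last vowel of the stem is a non-high vowel (*fekefa*, *ivlem*, *saozo*).
The last vowel of *li* is /i/, which is a high vowel, so the suffix is -bi, giving *libi*.
*wojo*: last vowel = /o/, a non-high vowel → -hor → *wojohor*.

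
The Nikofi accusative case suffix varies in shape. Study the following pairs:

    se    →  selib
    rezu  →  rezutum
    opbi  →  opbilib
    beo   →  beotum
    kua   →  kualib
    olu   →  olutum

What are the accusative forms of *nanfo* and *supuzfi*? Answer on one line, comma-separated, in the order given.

The suffix is conditioned by the last vowel: -tum when the last vowel of the stem is a rounded vowel (*rezu*, *beo*, *olu*); -lib when the last vowel of the stem is an unrounded vowel (*se*, *opbi*, *kua*).
Since the last vowel of *nanfo* is /o/ (a rounded vowel), it takes -tum, giving *nanfotum*.
Since the last vowel of *supuzfi* is /i/ (an unrounded vowel), it takes -lib, giving *supuzfilib*.

nanfotum, supuzfilib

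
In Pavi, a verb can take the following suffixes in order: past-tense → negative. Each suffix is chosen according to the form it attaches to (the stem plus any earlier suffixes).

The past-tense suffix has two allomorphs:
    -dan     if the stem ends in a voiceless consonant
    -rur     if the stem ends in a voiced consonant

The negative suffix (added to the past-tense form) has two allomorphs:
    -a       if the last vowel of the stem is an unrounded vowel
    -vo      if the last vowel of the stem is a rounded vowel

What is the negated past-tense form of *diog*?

*diog*: final consonant = /g/, voiced → -rur → *diogrur*.
The past-tense form *diogrur*: last vowel = /u/, a rounded vowel → -vo → *diogrurvo*.

diogrurvo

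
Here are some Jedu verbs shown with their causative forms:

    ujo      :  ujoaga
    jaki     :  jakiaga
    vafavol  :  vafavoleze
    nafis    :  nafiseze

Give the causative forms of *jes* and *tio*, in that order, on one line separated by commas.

The alternation tracks the final sound of the stem — -eze when the stem ends in a consonant (*vafavol*, *nafis*); -aga when the stem ends in a vowel (*ujo*, *jaki*).
*jes*: final sound = /s/, a consonant → -eze → *jeseze*.
*tio*: final sound = /o/, a vowel → -aga → *tioaga*.

jeseze, tioaga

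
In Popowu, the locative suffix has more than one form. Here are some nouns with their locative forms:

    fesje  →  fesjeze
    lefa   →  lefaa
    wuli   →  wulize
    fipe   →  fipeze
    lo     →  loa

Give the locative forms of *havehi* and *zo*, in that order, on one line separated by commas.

havehize, zoa

The alternation tracks the last vowel of the stem — -ze when the last vowel of the stem is a front vowel (*fesje*, *wuli*, *fipe*); -a when the last vowel of the stem is a back vowel (*lefa*, *lo*).
The last vowel of *havehi* is /i/, which is a front vowel, so the suffix is -ze, giving *havehize*.
*zo* — last vowel /o/ (a back vowel) → -a → *zoa*.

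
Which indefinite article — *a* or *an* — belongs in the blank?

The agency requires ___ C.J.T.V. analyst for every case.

The indefinite article is chosen by the initial *sound* of the following word, not its spelling.
The initialism *C.J.T.V.* is read letter by letter; the first letter, C, is pronounced /siː/, which begins with a consonant sound.
So the article is *a*: The agency requires a C.J.T.V. analyst for every case.

a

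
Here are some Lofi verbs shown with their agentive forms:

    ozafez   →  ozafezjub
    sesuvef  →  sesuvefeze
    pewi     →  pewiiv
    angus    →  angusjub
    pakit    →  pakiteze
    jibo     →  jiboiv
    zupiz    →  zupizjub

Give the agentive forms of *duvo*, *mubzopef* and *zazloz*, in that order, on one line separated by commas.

duvoiv, mubzopefeze, zazlozjub

The pattern is sibilance of the final sound: -jub when the stem ends in a sibilant (*ozafez*, *angus*, *zupiz*); -eze when the stem ends in a non-sibilant consonant (*sesuvef*, *pakit*); -iv when the stem ends in a vowel (*pewi*, *jibo*).
*duvo*: final sound = /o/, a vowel → -iv → *duvoiv*.
Since the final sound of *mubzopef* is /f/ (a non-sibilant consonant), it takes -eze, giving *mubzopefeze*.
*zazloz* — final sound /z/ (a sibilant) → -jub → *zazlozjub*.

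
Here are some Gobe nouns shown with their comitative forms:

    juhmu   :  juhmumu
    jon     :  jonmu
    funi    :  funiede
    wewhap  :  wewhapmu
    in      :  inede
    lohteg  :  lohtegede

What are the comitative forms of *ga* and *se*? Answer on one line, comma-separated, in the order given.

gamu, seede

The alternation tracks the last vowel of the stem — -ede when the last vowel of the stem is a front vowel (*funi*, *in*, *lohteg*); -mu when the last vowel of the stem is a back vowel (*juhmu*, *jon*, *wewhap*).
*ga*: last vowel = /a/, a back vowel → -mu → *gamu*.
*se*: last vowel = /e/, a front vowel → -ede → *seede*.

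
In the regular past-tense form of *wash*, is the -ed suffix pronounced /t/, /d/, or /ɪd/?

The stem *wash* ends in a voiceless consonant other than /t/.
The -ed suffix is realized as /ɪd/ after /t, d/; as /t/ after other voiceless consonants; and as /d/ after other voiced sounds.
So -ed on *wash* is pronounced /t/.

/t/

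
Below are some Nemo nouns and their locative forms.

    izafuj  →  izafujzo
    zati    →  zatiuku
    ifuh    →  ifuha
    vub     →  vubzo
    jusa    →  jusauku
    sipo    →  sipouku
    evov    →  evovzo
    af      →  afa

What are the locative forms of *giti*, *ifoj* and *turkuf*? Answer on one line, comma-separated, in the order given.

The alternation tracks the final sound of the stem — -a when the stem ends in a voiceless consonant (*ifuh*, *af*); -zo when the stem ends in a voiced consonant (*izafuj*, *vub*, *evov*); -uku when the stem ends in a vowel (*zati*, *jusa*, *sipo*).
*giti*: final sound = /i/, a vowel → -uku → *gitiuku*.
The final sound of *ifoj* is /j/, which is a voiced consonant, so the suffix is -zo, giving *ifojzo*.
*turkuf* — final sound /f/ (a voiceless consonant) → -a → *turkufa*.

gitiuku, ifojzo, turkufa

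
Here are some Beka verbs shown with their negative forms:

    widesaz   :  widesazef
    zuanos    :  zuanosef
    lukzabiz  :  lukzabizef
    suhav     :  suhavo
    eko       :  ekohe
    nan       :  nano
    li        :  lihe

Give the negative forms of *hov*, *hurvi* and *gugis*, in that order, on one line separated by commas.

The suffix is conditioned by the final sound: -ef when the stem ends in a sibilant (*widesaz*, *zuanos*, *lukzabiz*); -o when the stem ends in a non-sibilant consonant (*suhav*, *nan*); -he when the stem ends in a vowel (*eko*, *li*).
*hov*: final sound = /v/, a non-sibilant consonant → -o → *hovo*.
Since the final sound of *hurvi* is /i/ (a vowel), it takes -he, giving *hurvihe*.
The final sound of *gugis* is /s/, which is a sibilant, so the suffix is -ef, giving *gugisef*.

hovo, hurvihe, gugisef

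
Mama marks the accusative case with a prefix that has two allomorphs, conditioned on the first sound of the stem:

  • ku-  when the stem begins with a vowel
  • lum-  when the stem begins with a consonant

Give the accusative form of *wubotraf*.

lumwubotraf

*wubotraf* — first sound /w/ (a consonant) → lum- → *lumwubotraf*.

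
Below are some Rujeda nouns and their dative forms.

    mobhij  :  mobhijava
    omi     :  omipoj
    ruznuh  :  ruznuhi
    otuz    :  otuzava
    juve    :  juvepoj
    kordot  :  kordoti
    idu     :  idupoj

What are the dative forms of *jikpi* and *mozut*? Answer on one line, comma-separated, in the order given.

The alternation tracks the final sound of the stem — -i when the stem ends in a voiceless consonant (*ruznuh*, *kordot*); -ava when the stem ends in a voiced consonant (*mobhij*, *otuz*); -poj when the stem ends in a vowel (*omi*, *juve*, *idu*).
*jikpi*: final sound = /i/, a vowel → -poj → *jikpipoj*.
Since the final sound of *mozut* is /t/ (a voiceless consonant), it takes -i, giving *mozuti*.

jikpipoj, mozuti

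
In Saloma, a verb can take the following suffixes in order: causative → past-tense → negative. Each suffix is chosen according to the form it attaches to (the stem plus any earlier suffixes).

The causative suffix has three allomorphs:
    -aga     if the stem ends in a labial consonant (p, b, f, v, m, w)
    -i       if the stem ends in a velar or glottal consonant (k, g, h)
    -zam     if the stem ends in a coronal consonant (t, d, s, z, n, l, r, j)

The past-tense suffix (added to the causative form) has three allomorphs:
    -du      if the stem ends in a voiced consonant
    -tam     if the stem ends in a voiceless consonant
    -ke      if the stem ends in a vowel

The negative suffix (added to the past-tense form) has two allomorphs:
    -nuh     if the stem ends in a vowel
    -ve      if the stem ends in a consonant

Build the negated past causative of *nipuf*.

nipufagakenuh

*nipuf* — final consonant /f/ (labial) → -aga → *nipufaga*.
The causative form *nipufaga*: final sound = /a/, a vowel → -ke → *nipufagake*.
Since the final sound of the past-tense form *nipufagake* is /e/ (a vowel), it takes -nuh, giving *nipufagakenuh*.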